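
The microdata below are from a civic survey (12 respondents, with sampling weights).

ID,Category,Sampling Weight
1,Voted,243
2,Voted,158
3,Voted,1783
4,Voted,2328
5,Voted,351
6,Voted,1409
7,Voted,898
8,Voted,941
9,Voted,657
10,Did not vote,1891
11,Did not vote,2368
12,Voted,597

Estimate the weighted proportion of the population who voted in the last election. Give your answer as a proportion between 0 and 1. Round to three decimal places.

0.687

Sum of weights for 'Voted' = 243 + 158 + 1783 + 2328 + 351 + 1409 + 898 + 941 + 657 + 597 = 9365
Total weight = 243 + 158 + 1783 + 2328 + 351 + 1409 + 898 + 941 + 657 + 1891 + 2368 + 597 = 13624
Weighted proportion = 9365 / 13624 = 0.6873899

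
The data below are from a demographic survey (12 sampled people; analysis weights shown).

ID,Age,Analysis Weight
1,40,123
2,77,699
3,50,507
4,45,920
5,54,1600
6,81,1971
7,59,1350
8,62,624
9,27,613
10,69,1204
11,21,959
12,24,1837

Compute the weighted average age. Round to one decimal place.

52.7

Weighted sum = 40×123 + 77×699 + 50×507 + 45×920 + 54×1600 + 81×1971 + 59×1350 + 62×624 + 27×613 + 69×1204 + 21×959 + 24×1837
  = 653736
Sum of weights = 123 + 699 + 507 + 920 + 1600 + 1971 + 1350 + 624 + 613 + 1204 + 959 + 1837 = 12407
Weighted mean = 653736 / 12407 = 52.6909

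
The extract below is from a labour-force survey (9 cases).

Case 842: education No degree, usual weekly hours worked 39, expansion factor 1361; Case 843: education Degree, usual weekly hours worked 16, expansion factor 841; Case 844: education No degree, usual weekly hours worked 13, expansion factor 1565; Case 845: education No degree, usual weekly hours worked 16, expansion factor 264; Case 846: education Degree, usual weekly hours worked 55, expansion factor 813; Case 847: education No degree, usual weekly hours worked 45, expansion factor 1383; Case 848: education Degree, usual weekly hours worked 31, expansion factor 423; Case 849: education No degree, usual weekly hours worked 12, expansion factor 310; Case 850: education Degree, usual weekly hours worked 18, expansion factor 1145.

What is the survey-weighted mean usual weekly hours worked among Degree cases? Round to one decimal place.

Degree rows: 843, 846, 848, 850
Weighted sum = 16×841 + 55×813 + 31×423 + 18×1145
  = 13456 + 44715 + 13113 + 20610 = 91894
Sum of weights = 841 + 813 + 423 + 1145 = 3222
Weighted mean = 91894 / 3222 = 28.520795

28.5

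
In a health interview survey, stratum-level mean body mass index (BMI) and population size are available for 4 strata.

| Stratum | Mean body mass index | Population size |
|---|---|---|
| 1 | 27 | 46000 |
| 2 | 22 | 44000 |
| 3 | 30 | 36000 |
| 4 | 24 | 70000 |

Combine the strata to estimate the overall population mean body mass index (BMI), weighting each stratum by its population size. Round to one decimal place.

Σ Nₕ·x̄ₕ = 27×46000 + 22×44000 + 30×36000 + 24×70000
  = 1242000 + 968000 + 1080000 + 1680000 = 4970000
Σ Nₕ = 46000 + 44000 + 36000 + 70000 = 196000
Overall mean = 4970000 / 196000 = 25.357143

25.4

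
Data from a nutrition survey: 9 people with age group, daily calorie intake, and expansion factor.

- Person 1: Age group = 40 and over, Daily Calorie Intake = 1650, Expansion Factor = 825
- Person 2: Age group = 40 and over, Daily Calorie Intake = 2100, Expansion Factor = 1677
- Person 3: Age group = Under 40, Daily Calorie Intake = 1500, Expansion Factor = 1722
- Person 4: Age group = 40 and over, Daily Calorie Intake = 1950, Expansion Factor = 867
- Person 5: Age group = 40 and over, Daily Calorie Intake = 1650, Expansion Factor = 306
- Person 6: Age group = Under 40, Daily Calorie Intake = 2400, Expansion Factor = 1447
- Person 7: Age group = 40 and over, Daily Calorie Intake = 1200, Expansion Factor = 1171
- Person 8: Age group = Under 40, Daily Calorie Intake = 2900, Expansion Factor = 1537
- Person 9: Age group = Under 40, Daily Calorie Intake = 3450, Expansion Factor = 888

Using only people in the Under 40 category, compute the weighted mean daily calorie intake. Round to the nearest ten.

2430

Under 40 rows: 3, 6, 8, 9
Weighted sum = 1500×1722 + 2400×1447 + 2900×1537 + 3450×888
  = 2583000 + 3472800 + 4457300 + 3063600 = 13576700
Sum of weights = 5594
Weighted mean = 13576700 / 5594 = 2427.0111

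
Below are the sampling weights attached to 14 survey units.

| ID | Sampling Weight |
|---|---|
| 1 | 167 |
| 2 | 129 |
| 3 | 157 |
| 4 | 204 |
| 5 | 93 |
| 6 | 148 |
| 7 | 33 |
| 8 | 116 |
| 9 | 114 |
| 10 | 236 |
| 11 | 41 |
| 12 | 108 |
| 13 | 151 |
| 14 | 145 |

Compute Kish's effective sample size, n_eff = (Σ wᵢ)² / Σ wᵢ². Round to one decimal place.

12.0

Σ wᵢ = 1842
Σ wᵢ² = 281756
n_eff = 1842² / 281756 = 3392964 / 281756 = 12.042207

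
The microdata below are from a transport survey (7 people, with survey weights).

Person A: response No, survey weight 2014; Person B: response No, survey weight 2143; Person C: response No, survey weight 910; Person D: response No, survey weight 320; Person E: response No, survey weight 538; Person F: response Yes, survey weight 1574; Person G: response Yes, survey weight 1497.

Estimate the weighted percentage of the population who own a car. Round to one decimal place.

34.1

Sum of weights for 'Yes' = 1574 + 1497 = 3071
Total weight = 2014 + 2143 + 910 + 320 + 538 + 1574 + 1497 = 8996
Weighted proportion = 3071 / 8996 = 0.34137394 → 34.137394%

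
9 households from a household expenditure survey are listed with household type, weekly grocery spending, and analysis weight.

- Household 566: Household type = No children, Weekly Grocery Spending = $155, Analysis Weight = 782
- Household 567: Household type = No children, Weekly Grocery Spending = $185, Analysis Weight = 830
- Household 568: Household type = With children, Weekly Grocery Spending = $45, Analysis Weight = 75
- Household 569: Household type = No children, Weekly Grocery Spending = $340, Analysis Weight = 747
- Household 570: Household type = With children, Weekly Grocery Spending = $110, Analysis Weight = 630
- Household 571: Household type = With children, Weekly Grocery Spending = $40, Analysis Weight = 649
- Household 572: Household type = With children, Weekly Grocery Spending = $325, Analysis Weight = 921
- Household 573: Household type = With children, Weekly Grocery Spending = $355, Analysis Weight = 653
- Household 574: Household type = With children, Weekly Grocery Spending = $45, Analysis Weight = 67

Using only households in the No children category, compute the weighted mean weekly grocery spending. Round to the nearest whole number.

224

No children rows: 566, 567, 569
Weighted sum = 528740
Sum of weights = 782 + 830 + 747 = 2359
Weighted mean = 528740 / 2359 = 224.13735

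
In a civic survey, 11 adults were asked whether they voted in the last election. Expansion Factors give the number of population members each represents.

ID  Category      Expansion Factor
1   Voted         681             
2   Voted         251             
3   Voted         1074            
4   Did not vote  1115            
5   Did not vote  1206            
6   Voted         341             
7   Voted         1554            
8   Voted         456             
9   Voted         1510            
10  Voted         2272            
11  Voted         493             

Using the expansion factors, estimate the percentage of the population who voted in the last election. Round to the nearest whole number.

79

Sum of weights for 'Voted' = 681 + 251 + 1074 + 341 + 1554 + 456 + 1510 + 2272 + 493 = 8632
Total weight = 10953
Weighted proportion = 8632 / 10953 = 0.78809459 → 78.809459%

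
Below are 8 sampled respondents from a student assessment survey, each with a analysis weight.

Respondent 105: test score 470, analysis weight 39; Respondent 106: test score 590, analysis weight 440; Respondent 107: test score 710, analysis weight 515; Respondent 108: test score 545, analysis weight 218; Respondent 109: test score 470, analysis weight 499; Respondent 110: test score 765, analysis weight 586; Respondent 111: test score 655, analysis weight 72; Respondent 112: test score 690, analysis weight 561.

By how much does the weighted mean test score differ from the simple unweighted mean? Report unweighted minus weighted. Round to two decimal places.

-29.58

Unweighted sum = 4895
Unweighted mean = 4895 / 8 = 611.875
Weighted sum = 470×39 + 590×440 + 710×515 + 545×218 + 470×499 + 765×586 + 655×72 + 690×561
  = 18330 + 259600 + 365650 + 118810 + 234530 + 448290 + 47160 + 387090 = 1879460
Sum of weights = 2930
Weighted mean = 1879460 / 2930 = 641.45392
Difference (unweighted minus weighted) = -29.578925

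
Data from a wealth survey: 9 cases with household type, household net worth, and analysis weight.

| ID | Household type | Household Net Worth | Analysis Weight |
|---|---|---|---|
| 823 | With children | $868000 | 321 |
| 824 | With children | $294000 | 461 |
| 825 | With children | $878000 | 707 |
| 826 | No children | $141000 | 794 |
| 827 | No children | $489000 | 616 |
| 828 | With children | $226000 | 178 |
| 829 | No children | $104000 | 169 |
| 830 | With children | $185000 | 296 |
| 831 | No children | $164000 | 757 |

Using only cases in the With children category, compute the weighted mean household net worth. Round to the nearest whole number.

575597

With children rows: 823, 824, 825, 828, 830
Weighted sum = 868000×321 + 294000×461 + 878000×707 + 226000×178 + 185000×296
  = 278628000 + 135534000 + 620746000 + 40228000 + 54760000 = 1129896000
Sum of weights = 1963
Weighted mean = 1129896000 / 1963 = 575596.54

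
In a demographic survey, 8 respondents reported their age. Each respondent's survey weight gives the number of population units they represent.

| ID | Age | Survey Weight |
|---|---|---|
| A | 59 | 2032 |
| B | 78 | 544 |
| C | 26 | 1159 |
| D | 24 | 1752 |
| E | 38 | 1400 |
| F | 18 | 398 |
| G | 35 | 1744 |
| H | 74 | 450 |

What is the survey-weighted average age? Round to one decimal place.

41.1

Weighted sum = 389206
Sum of weights = 2032 + 544 + 1159 + 1752 + 1400 + 398 + 1744 + 450 = 9479
Weighted mean = 389206 / 9479 = 41.059816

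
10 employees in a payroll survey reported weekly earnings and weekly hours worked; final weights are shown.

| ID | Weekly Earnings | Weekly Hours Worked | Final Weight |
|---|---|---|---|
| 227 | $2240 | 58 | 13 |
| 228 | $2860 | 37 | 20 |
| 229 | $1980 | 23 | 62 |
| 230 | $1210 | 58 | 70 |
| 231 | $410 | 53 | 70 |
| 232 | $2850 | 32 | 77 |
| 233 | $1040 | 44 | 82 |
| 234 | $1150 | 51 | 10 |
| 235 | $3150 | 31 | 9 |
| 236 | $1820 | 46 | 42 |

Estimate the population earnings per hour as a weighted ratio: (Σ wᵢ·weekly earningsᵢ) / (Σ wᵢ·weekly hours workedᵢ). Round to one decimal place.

Σ wᵢ·y = 2240×13 + 2860×20 + 1980×62 + 1210×70 + 410×70 + 2850×77 + 1040×82 + 1150×10 + 3150×9 + 1820×42
  = 743500
Σ wᵢ·x = 58×13 + 37×20 + 23×62 + 58×70 + 53×70 + 32×77 + 44×82 + 51×10 + 31×9 + 46×42
  = 754 + 740 + 1426 + 4060 + 3710 + 2464 + 3608 + 510 + 279 + 1932 = 19483
Ratio = 743500 / 19483 = 38.161474

38.2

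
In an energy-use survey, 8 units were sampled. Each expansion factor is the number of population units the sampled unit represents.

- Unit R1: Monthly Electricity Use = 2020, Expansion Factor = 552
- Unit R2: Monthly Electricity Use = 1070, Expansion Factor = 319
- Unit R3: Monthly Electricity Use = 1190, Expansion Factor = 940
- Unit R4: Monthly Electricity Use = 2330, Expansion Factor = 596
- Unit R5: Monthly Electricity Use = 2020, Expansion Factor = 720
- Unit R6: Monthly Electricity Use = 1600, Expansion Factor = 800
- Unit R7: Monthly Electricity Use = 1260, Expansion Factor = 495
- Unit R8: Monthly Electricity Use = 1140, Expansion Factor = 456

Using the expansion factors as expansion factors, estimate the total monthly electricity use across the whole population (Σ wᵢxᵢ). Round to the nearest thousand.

7842000

Weighted total = 2020×552 + 1070×319 + 1190×940 + 2330×596 + 2020×720 + 1600×800 + 1260×495 + 1140×456
  = 1115040 + 341330 + 1118600 + 1388680 + 1454400 + 1280000 + 623700 + 519840 = 7841590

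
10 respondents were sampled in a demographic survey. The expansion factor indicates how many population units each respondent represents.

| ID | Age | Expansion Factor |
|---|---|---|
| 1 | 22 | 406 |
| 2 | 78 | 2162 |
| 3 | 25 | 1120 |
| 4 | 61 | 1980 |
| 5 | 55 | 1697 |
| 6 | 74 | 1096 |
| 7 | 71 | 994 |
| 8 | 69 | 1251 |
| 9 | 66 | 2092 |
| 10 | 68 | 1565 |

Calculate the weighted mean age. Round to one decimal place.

62.8

Weighted sum = 22×406 + 78×2162 + 25×1120 + 61×1980 + 55×1697 + 74×1096 + 71×994 + 69×1251 + 66×2092 + 68×1565
  = 902172
Sum of weights = 406 + 2162 + 1120 + 1980 + 1697 + 1096 + 994 + 1251 + 2092 + 1565 = 14363
Weighted mean = 902172 / 14363 = 62.812226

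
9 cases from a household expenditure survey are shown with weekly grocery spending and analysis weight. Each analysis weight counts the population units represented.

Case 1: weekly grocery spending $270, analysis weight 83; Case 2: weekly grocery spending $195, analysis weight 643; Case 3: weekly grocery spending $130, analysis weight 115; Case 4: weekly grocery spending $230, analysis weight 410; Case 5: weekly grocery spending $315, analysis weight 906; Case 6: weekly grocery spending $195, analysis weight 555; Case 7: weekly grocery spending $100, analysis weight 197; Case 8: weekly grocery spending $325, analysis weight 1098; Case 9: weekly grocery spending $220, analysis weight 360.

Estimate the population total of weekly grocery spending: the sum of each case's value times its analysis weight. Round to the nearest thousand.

1106000

Weighted total = 270×83 + 195×643 + 130×115 + 230×410 + 315×906 + 195×555 + 100×197 + 325×1098 + 220×360
  = 1106410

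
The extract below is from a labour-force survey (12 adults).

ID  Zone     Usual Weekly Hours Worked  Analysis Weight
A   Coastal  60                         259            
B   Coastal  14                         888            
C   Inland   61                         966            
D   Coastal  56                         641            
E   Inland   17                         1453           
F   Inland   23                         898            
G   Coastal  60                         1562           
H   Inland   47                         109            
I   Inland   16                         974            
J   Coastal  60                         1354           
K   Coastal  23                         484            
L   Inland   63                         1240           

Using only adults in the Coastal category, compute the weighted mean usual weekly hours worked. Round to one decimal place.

Coastal rows: A, B, D, G, J, K
Weighted sum = 60×259 + 14×888 + 56×641 + 60×1562 + 60×1354 + 23×484
  = 15540 + 12432 + 35896 + 93720 + 81240 + 11132 = 249960
Sum of weights = 259 + 888 + 641 + 1562 + 1354 + 484 = 5188
Weighted mean = 249960 / 5188 = 48.180416

48.2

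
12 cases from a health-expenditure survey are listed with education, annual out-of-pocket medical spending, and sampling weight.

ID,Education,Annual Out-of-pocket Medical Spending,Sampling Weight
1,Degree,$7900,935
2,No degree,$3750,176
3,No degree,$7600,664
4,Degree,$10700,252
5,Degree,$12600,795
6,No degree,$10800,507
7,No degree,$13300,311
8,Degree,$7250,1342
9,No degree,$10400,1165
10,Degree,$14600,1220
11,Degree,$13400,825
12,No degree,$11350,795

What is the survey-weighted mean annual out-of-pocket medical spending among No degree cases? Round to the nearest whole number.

No degree rows: 2, 3, 6, 7, 9, 12
Weighted sum = 3750×176 + 7600×664 + 10800×507 + 13300×311 + 10400×1165 + 11350×795
  = 36457550
Sum of weights = 176 + 664 + 507 + 311 + 1165 + 795 = 3618
Weighted mean = 36457550 / 3618 = 10076.714

10077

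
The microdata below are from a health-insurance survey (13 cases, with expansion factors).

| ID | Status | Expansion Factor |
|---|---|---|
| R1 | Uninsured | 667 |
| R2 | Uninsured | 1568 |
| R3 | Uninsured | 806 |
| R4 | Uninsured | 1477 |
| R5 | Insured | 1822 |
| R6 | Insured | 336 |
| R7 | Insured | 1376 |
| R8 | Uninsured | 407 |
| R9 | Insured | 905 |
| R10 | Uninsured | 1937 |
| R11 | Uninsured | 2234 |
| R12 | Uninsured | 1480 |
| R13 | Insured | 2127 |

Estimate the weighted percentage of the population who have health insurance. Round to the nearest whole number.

38

Sum of weights for 'Insured' = 1822 + 336 + 1376 + 905 + 2127 = 6566
Total weight = 17142
Weighted proportion = 6566 / 17142 = 0.38303582 → 38.303582%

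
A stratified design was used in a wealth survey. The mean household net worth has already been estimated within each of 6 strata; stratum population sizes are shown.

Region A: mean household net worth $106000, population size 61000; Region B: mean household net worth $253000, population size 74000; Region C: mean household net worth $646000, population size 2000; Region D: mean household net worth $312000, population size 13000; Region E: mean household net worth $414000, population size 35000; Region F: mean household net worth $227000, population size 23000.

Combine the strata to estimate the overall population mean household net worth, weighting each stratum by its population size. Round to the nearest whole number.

241572

Σ Nₕ·x̄ₕ = 106000×61000 + 253000×74000 + 646000×2000 + 312000×13000 + 414000×35000 + 227000×23000
  = 6466000000 + 18722000000 + 1292000000 + 4056000000 + 14490000000 + 5221000000 = 50247000000
Σ Nₕ = 61000 + 74000 + 2000 + 13000 + 35000 + 23000 = 208000
Overall mean = 50247000000 / 208000 = 241572.12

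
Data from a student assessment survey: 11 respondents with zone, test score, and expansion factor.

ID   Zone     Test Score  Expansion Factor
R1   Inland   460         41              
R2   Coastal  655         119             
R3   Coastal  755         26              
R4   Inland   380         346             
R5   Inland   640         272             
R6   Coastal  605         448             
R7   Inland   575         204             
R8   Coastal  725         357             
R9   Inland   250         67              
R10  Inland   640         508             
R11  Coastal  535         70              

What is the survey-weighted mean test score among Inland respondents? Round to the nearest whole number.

545

Inland rows: R1, R4, R5, R7, R9, R10
Weighted sum = 460×41 + 380×346 + 640×272 + 575×204 + 250×67 + 640×508
  = 783590
Sum of weights = 41 + 346 + 272 + 204 + 67 + 508 = 1438
Weighted mean = 783590 / 1438 = 544.91655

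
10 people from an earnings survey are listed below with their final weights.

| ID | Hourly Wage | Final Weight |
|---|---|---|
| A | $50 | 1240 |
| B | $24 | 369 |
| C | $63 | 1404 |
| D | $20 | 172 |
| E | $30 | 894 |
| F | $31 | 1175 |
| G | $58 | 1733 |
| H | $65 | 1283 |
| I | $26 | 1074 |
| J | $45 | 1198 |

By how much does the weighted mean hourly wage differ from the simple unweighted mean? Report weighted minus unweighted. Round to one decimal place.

5.4

Unweighted sum = 412
Unweighted mean = 412 / 10 = 41.2
Weighted sum = 50×1240 + 24×369 + 63×1404 + 20×172 + 30×894 + 31×1175 + 58×1733 + 65×1283 + 26×1074 + 45×1198
  = 491736
Sum of weights = 1240 + 369 + 1404 + 172 + 894 + 1175 + 1733 + 1283 + 1074 + 1198 = 10542
Weighted mean = 491736 / 10542 = 46.645418
Difference (weighted minus unweighted) = 5.4454183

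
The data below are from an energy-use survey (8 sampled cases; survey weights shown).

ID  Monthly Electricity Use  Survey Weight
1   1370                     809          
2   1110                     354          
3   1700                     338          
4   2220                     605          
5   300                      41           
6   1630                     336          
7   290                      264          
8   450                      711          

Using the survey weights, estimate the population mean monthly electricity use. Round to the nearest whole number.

1265

Weighted sum = 1370×809 + 1110×354 + 1700×338 + 2220×605 + 300×41 + 1630×336 + 290×264 + 450×711
  = 4375460
Sum of weights = 809 + 354 + 338 + 605 + 41 + 336 + 264 + 711 = 3458
Weighted mean = 4375460 / 3458 = 1265.3152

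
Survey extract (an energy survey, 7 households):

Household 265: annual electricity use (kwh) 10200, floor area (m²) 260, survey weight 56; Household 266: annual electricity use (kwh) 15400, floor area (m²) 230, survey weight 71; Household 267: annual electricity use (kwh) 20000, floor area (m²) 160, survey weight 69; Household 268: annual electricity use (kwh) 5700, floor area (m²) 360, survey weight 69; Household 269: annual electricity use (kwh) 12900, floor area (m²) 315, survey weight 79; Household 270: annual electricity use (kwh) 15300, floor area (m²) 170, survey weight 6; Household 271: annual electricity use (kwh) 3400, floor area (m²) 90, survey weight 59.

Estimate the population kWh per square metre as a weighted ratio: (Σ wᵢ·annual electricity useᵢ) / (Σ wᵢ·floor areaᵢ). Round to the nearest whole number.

Σ wᵢ·y = 10200×56 + 15400×71 + 20000×69 + 5700×69 + 12900×79 + 15300×6 + 3400×59
  = 571200 + 1093400 + 1380000 + 393300 + 1019100 + 91800 + 200600 = 4749400
Σ wᵢ·x = 260×56 + 230×71 + 160×69 + 360×69 + 315×79 + 170×6 + 90×59
  = 97985
Ratio = 4749400 / 97985 = 48.470684

48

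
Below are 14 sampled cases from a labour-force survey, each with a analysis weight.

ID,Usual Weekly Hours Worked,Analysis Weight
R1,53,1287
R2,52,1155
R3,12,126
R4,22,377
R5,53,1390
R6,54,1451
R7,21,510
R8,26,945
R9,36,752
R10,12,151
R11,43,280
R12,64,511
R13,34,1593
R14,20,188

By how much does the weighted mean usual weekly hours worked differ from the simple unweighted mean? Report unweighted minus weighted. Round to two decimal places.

Unweighted sum = 502
Unweighted mean = 502 / 14 = 35.857143
Weighted sum = 456931
Sum of weights = 10716
Weighted mean = 456931 / 10716 = 42.640071
Difference (unweighted minus weighted) = -6.7829281

-6.78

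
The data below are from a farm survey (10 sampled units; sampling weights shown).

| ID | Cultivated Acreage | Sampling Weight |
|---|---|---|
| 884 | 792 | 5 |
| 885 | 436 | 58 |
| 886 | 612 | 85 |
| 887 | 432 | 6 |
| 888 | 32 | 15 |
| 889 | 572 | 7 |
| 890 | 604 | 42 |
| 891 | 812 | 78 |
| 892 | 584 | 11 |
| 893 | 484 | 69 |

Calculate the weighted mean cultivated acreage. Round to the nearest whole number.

577

Weighted sum = 792×5 + 436×58 + 612×85 + 432×6 + 32×15 + 572×7 + 604×42 + 812×78 + 584×11 + 484×69
  = 3960 + 25288 + 52020 + 2592 + 480 + 4004 + 25368 + 63336 + 6424 + 33396 = 216868
Sum of weights = 5 + 58 + 85 + 6 + 15 + 7 + 42 + 78 + 11 + 69 = 376
Weighted mean = 216868 / 376 = 576.7766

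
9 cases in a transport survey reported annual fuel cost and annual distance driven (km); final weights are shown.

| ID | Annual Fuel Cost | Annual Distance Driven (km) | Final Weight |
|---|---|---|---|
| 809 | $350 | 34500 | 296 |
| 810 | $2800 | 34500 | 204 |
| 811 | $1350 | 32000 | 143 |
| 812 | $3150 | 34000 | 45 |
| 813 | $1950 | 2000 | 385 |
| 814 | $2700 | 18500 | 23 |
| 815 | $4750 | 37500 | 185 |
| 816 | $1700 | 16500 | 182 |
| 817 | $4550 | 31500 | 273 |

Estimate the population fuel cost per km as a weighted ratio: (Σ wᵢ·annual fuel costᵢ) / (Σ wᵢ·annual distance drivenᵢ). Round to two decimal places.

0.10

Σ wᵢ·y = 350×296 + 2800×204 + 1350×143 + 3150×45 + 1950×385 + 2700×23 + 4750×185 + 1700×182 + 4550×273
  = 103600 + 571200 + 193050 + 141750 + 750750 + 62100 + 878750 + 309400 + 1242150 = 4252750
Σ wᵢ·x = 34500×296 + 34500×204 + 32000×143 + 34000×45 + 2000×385 + 18500×23 + 37500×185 + 16500×182 + 31500×273
  = 43091500
Ratio = 4252750 / 43091500 = 0.098691157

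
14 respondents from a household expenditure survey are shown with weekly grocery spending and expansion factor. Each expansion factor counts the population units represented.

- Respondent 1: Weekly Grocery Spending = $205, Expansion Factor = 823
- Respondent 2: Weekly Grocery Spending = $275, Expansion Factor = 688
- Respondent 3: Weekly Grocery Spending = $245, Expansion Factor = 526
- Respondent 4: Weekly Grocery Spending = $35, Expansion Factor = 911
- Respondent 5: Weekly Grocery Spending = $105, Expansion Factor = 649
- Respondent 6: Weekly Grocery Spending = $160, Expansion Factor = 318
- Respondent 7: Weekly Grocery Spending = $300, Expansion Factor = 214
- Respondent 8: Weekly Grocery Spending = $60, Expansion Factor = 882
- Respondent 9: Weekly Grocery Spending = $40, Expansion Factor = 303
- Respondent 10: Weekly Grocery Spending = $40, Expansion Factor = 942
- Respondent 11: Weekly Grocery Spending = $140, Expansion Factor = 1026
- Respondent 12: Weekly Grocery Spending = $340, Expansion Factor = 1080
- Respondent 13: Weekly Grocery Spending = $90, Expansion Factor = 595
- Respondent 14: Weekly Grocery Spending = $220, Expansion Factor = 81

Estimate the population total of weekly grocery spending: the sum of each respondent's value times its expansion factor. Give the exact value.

Weighted total = 1386825

1386825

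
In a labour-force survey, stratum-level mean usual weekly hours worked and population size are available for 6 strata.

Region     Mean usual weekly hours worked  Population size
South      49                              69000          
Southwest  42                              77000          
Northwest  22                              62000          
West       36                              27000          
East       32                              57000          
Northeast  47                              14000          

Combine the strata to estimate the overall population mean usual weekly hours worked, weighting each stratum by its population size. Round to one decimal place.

Σ Nₕ·x̄ₕ = 11433000
Σ Nₕ = 69000 + 77000 + 62000 + 27000 + 57000 + 14000 = 306000
Overall mean = 11433000 / 306000 = 37.362745

37.4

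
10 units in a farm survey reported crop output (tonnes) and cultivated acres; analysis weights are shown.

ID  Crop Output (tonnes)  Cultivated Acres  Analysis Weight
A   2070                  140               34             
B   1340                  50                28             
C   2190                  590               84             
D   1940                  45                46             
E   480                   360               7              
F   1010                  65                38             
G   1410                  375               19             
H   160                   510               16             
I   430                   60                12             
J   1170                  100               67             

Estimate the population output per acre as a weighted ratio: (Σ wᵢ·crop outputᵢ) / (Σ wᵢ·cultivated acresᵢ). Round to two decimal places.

6.27

Σ wᵢ·y = 535740
Σ wᵢ·x = 85485
Ratio = 535740 / 85485 = 6.2670644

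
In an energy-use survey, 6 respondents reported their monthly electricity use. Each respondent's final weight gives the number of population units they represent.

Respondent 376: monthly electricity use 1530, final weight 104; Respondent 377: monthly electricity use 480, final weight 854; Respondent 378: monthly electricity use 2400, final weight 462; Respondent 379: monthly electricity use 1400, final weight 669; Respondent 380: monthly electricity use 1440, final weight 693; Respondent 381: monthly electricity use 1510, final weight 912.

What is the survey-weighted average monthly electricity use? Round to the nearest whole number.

1351

Weighted sum = 1530×104 + 480×854 + 2400×462 + 1400×669 + 1440×693 + 1510×912
  = 159120 + 409920 + 1108800 + 936600 + 997920 + 1377120 = 4989480
Sum of weights = 3694
Weighted mean = 4989480 / 3694 = 1350.6984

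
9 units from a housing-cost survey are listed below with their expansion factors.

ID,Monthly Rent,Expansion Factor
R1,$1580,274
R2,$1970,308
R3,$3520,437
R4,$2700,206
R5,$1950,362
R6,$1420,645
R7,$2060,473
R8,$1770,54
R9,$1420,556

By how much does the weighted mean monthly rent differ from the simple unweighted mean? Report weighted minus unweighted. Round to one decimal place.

Unweighted sum = 18390
Unweighted mean = 18390 / 9 = 2043.3333
Weighted sum = 1580×274 + 1970×308 + 3520×437 + 2700×206 + 1950×362 + 1420×645 + 2060×473 + 1770×54 + 1420×556
  = 432920 + 606760 + 1538240 + 556200 + 705900 + 915900 + 974380 + 95580 + 789520 = 6615400
Sum of weights = 274 + 308 + 437 + 206 + 362 + 645 + 473 + 54 + 556 = 3315
Weighted mean = 6615400 / 3315 = 1995.5958
Difference (weighted minus unweighted) = -47.737557

-47.7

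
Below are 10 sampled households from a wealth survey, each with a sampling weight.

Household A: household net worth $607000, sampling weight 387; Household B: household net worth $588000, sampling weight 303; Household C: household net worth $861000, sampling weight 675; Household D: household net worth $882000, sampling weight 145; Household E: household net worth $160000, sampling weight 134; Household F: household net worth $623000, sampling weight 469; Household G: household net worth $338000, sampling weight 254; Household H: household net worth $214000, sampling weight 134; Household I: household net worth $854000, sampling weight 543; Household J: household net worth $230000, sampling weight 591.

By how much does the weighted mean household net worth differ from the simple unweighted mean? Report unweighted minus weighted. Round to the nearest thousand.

-56000

Unweighted sum = 607000 + 588000 + 861000 + 882000 + 160000 + 623000 + 338000 + 214000 + 854000 + 230000 = 5357000
Unweighted mean = 5357000 / 10 = 535700
Weighted sum = 607000×387 + 588000×303 + 861000×675 + 882000×145 + 160000×134 + 623000×469 + 338000×254 + 214000×134 + 854000×543 + 230000×591
  = 234909000 + 178164000 + 581175000 + 127890000 + 21440000 + 292187000 + 85852000 + 28676000 + 463722000 + 135930000 = 2149945000
Sum of weights = 3635
Weighted mean = 2149945000 / 3635 = 591456.67
Difference (unweighted minus weighted) = -55756.671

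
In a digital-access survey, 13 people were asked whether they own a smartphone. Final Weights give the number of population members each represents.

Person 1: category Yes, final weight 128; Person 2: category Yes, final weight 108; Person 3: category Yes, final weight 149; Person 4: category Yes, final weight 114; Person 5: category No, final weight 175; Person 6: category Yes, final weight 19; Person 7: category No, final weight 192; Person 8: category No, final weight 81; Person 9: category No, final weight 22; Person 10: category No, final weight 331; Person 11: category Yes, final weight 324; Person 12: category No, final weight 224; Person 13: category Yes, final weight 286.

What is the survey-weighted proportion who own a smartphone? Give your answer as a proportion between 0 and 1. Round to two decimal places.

Sum of weights for 'Yes' = 128 + 108 + 149 + 114 + 19 + 324 + 286 = 1128
Total weight = 2153
Weighted proportion = 1128 / 2153 = 0.52392011

0.52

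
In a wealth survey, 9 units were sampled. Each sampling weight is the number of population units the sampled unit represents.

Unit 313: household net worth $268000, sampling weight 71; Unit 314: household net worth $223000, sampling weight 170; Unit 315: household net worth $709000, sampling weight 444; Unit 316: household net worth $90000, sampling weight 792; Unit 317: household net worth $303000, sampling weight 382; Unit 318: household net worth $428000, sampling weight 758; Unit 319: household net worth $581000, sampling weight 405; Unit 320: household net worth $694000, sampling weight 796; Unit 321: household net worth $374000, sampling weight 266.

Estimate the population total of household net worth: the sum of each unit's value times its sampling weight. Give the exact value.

Weighted total = 268000×71 + 223000×170 + 709000×444 + 90000×792 + 303000×382 + 428000×758 + 581000×405 + 694000×796 + 374000×266
  = 19028000 + 37910000 + 314796000 + 71280000 + 115746000 + 324424000 + 235305000 + 552424000 + 99484000 = 1770397000

1770397000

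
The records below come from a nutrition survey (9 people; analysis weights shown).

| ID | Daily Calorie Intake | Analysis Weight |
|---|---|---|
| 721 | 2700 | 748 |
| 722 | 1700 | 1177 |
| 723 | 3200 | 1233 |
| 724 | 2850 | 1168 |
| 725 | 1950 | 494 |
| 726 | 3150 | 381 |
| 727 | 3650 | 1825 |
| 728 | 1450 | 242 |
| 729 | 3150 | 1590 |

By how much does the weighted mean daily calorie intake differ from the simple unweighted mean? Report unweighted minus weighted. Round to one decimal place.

-231.9

Unweighted sum = 2700 + 1700 + 3200 + 2850 + 1950 + 3150 + 3650 + 1450 + 3150 = 23800
Unweighted mean = 23800 / 9 = 2644.4444
Weighted sum = 2700×748 + 1700×1177 + 3200×1233 + 2850×1168 + 1950×494 + 3150×381 + 3650×1825 + 1450×242 + 3150×1590
  = 2019600 + 2000900 + 3945600 + 3328800 + 963300 + 1200150 + 6661250 + 350900 + 5008500 = 25479000
Sum of weights = 748 + 1177 + 1233 + 1168 + 494 + 381 + 1825 + 242 + 1590 = 8858
Weighted mean = 25479000 / 8858 = 2876.3829
Difference (unweighted minus weighted) = -231.93849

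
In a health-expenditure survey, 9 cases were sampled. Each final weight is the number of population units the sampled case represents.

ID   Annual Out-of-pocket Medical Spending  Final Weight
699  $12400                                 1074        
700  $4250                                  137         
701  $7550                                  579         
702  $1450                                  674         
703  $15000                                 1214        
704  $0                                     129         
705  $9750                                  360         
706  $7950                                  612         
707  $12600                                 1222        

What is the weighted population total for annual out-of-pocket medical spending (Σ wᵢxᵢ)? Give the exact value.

61231200

Weighted total = 12400×1074 + 4250×137 + 7550×579 + 1450×674 + 15000×1214 + 0×129 + 9750×360 + 7950×612 + 12600×1222
  = 13317600 + 582250 + 4371450 + 977300 + 18210000 + 0 + 3510000 + 4865400 + 15397200 = 61231200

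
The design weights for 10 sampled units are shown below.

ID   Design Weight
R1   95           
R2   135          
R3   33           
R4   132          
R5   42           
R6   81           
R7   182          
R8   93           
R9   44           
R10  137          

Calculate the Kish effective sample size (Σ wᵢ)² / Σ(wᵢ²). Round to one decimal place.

Σ wᵢ = 95 + 135 + 33 + 132 + 42 + 81 + 182 + 93 + 44 + 137 = 974
Σ wᵢ² = 9025 + 18225 + 1089 + 17424 + 1764 + 6561 + 33124 + 8649 + 1936 + 18769 = 116566
n_eff = 974² / 116566 = 948676 / 116566 = 8.138531

8.1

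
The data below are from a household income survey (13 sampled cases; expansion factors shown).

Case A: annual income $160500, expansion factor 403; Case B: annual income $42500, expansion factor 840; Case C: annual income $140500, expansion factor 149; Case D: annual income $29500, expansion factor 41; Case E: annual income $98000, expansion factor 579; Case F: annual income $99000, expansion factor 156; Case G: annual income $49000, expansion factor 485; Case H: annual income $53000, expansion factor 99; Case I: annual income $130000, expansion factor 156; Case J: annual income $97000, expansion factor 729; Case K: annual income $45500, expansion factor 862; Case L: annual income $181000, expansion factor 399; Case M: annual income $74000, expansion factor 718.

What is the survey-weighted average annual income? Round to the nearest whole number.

Weighted sum = 479288500
Sum of weights = 5616
Weighted mean = 479288500 / 5616 = 85343.394

85343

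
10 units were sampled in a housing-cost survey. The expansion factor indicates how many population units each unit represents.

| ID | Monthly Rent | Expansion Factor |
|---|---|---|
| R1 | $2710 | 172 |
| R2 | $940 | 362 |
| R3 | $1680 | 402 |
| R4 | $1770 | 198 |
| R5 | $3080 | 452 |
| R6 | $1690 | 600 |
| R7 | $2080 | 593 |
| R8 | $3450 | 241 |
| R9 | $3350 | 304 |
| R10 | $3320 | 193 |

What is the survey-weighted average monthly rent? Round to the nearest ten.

2260

Weighted sum = 2710×172 + 940×362 + 1680×402 + 1770×198 + 3080×452 + 1690×600 + 2080×593 + 3450×241 + 3350×304 + 3320×193
  = 466120 + 340280 + 675360 + 350460 + 1392160 + 1014000 + 1233440 + 831450 + 1018400 + 640760 = 7962430
Sum of weights = 172 + 362 + 402 + 198 + 452 + 600 + 593 + 241 + 304 + 193 = 3517
Weighted mean = 7962430 / 3517 = 2263.9835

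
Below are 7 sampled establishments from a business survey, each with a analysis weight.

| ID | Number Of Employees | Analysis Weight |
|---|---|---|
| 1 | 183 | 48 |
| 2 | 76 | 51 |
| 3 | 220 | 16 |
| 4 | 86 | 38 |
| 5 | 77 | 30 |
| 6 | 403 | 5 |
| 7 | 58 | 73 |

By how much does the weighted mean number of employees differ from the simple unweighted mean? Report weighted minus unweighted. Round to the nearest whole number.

Unweighted sum = 183 + 76 + 220 + 86 + 77 + 403 + 58 = 1103
Unweighted mean = 1103 / 7 = 157.57143
Weighted sum = 183×48 + 76×51 + 220×16 + 86×38 + 77×30 + 403×5 + 58×73
  = 28007
Sum of weights = 48 + 51 + 16 + 38 + 30 + 5 + 73 = 261
Weighted mean = 28007 / 261 = 107.30651
Difference (weighted minus unweighted) = -50.264915

-50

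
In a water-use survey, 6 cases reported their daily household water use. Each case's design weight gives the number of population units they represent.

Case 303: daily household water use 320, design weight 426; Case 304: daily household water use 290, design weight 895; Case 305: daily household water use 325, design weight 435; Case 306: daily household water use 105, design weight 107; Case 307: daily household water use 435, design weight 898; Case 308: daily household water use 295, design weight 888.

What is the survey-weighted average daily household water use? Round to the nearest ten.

Weighted sum = 320×426 + 290×895 + 325×435 + 105×107 + 435×898 + 295×888
  = 136320 + 259550 + 141375 + 11235 + 390630 + 261960 = 1201070
Sum of weights = 3649
Weighted mean = 1201070 / 3649 = 329.15045

330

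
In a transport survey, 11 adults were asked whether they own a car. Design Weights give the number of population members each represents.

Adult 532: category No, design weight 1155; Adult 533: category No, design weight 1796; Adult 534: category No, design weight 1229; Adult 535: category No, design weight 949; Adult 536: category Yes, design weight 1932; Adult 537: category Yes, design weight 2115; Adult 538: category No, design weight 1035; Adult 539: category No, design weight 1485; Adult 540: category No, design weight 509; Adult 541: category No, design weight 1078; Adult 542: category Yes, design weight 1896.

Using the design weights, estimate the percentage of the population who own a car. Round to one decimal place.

Sum of weights for 'Yes' = 1932 + 2115 + 1896 = 5943
Total weight = 1155 + 1796 + 1229 + 949 + 1932 + 2115 + 1035 + 1485 + 509 + 1078 + 1896 = 15179
Weighted proportion = 5943 / 15179 = 0.39152777 → 39.152777%

39.2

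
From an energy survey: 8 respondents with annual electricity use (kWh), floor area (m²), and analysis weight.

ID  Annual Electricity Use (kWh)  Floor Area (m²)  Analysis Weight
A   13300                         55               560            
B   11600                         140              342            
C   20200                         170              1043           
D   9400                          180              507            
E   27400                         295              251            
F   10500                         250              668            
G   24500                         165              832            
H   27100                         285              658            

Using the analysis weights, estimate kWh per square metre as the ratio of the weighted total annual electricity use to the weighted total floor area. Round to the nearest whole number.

Σ wᵢ·y = 89356800
Σ wᵢ·x = 55×560 + 140×342 + 170×1043 + 180×507 + 295×251 + 250×668 + 165×832 + 285×658
  = 913105
Ratio = 89356800 / 913105 = 97.860378

98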